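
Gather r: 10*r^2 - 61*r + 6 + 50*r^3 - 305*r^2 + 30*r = 50*r^3 - 295*r^2 - 31*r + 6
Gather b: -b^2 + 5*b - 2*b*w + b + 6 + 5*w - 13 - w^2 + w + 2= -b^2 + b*(6 - 2*w) - w^2 + 6*w - 5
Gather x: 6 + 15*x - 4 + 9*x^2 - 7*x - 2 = 9*x^2 + 8*x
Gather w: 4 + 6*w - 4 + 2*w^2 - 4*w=2*w^2 + 2*w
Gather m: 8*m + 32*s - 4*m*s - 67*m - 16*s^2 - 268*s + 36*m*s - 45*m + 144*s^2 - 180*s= m*(32*s - 104) + 128*s^2 - 416*s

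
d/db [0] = 0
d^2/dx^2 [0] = 0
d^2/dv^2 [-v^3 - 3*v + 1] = -6*v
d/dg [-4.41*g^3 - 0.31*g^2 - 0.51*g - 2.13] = -13.23*g^2 - 0.62*g - 0.51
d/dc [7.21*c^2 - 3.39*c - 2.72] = 14.42*c - 3.39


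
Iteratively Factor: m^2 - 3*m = (m)*(m - 3)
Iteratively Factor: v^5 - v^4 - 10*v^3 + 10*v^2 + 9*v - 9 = (v + 1)*(v^4 - 2*v^3 - 8*v^2 + 18*v - 9) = (v - 1)*(v + 1)*(v^3 - v^2 - 9*v + 9) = (v - 1)^2*(v + 1)*(v^2 - 9) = (v - 3)*(v - 1)^2*(v + 1)*(v + 3)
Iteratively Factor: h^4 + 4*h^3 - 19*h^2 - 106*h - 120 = (h + 2)*(h^3 + 2*h^2 - 23*h - 60) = (h + 2)*(h + 3)*(h^2 - h - 20) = (h - 5)*(h + 2)*(h + 3)*(h + 4)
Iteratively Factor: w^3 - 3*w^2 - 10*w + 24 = (w - 4)*(w^2 + w - 6) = (w - 4)*(w - 2)*(w + 3)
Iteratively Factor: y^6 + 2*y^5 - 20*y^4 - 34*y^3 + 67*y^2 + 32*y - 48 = (y - 4)*(y^5 + 6*y^4 + 4*y^3 - 18*y^2 - 5*y + 12) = (y - 4)*(y - 1)*(y^4 + 7*y^3 + 11*y^2 - 7*y - 12) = (y - 4)*(y - 1)^2*(y^3 + 8*y^2 + 19*y + 12) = (y - 4)*(y - 1)^2*(y + 1)*(y^2 + 7*y + 12) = (y - 4)*(y - 1)^2*(y + 1)*(y + 3)*(y + 4)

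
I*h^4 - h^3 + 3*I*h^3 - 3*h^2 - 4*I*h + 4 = (h + 2)^2*(h + I)*(I*h - I)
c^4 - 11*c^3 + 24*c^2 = c^2*(c - 8)*(c - 3)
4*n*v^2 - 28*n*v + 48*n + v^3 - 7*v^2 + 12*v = (4*n + v)*(v - 4)*(v - 3)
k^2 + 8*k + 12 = (k + 2)*(k + 6)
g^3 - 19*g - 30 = (g - 5)*(g + 2)*(g + 3)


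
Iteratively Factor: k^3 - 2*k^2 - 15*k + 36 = (k - 3)*(k^2 + k - 12) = (k - 3)*(k + 4)*(k - 3)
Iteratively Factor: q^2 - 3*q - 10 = (q + 2)*(q - 5)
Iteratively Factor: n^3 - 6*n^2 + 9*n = (n - 3)*(n^2 - 3*n) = (n - 3)^2*(n)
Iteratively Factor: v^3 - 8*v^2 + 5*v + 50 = (v - 5)*(v^2 - 3*v - 10) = (v - 5)^2*(v + 2)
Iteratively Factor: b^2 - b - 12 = (b - 4)*(b + 3)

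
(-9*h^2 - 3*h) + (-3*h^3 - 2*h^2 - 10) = -3*h^3 - 11*h^2 - 3*h - 10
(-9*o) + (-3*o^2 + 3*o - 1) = -3*o^2 - 6*o - 1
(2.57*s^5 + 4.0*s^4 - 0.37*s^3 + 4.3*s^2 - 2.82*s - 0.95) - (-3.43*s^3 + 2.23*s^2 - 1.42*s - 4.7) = 2.57*s^5 + 4.0*s^4 + 3.06*s^3 + 2.07*s^2 - 1.4*s + 3.75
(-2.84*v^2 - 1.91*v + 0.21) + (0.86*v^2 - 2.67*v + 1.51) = -1.98*v^2 - 4.58*v + 1.72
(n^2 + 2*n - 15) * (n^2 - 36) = n^4 + 2*n^3 - 51*n^2 - 72*n + 540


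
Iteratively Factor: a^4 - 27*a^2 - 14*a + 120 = (a + 3)*(a^3 - 3*a^2 - 18*a + 40) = (a - 5)*(a + 3)*(a^2 + 2*a - 8) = (a - 5)*(a + 3)*(a + 4)*(a - 2)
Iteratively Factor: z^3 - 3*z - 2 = (z - 2)*(z^2 + 2*z + 1) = (z - 2)*(z + 1)*(z + 1)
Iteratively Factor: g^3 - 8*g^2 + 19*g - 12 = (g - 4)*(g^2 - 4*g + 3) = (g - 4)*(g - 3)*(g - 1)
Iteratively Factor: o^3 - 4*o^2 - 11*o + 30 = (o - 2)*(o^2 - 2*o - 15) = (o - 5)*(o - 2)*(o + 3)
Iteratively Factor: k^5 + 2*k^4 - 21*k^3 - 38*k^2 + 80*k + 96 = (k - 4)*(k^4 + 6*k^3 + 3*k^2 - 26*k - 24) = (k - 4)*(k - 2)*(k^3 + 8*k^2 + 19*k + 12) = (k - 4)*(k - 2)*(k + 3)*(k^2 + 5*k + 4) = (k - 4)*(k - 2)*(k + 1)*(k + 3)*(k + 4)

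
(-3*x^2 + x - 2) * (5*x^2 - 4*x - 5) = -15*x^4 + 17*x^3 + x^2 + 3*x + 10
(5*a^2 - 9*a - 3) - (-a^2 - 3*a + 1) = 6*a^2 - 6*a - 4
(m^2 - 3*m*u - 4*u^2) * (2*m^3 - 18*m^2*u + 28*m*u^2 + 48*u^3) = 2*m^5 - 24*m^4*u + 74*m^3*u^2 + 36*m^2*u^3 - 256*m*u^4 - 192*u^5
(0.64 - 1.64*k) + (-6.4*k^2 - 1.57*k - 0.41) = -6.4*k^2 - 3.21*k + 0.23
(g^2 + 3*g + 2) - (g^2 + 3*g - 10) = 12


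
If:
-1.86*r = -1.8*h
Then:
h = 1.03333333333333*r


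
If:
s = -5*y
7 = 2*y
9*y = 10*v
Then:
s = -35/2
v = 63/20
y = 7/2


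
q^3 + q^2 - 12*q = q*(q - 3)*(q + 4)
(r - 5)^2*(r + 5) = r^3 - 5*r^2 - 25*r + 125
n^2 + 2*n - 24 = (n - 4)*(n + 6)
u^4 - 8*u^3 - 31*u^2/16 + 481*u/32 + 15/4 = (u - 8)*(u - 3/2)*(u + 1/4)*(u + 5/4)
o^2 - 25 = (o - 5)*(o + 5)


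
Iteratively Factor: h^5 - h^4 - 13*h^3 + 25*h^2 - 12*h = (h - 1)*(h^4 - 13*h^2 + 12*h) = (h - 3)*(h - 1)*(h^3 + 3*h^2 - 4*h) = h*(h - 3)*(h - 1)*(h^2 + 3*h - 4) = h*(h - 3)*(h - 1)^2*(h + 4)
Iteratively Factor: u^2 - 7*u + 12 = (u - 3)*(u - 4)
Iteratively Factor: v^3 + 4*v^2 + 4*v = (v + 2)*(v^2 + 2*v) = (v + 2)^2*(v)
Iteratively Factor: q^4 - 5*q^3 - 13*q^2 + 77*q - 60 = (q + 4)*(q^3 - 9*q^2 + 23*q - 15) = (q - 3)*(q + 4)*(q^2 - 6*q + 5) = (q - 3)*(q - 1)*(q + 4)*(q - 5)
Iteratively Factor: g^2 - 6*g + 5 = (g - 5)*(g - 1)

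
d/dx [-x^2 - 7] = -2*x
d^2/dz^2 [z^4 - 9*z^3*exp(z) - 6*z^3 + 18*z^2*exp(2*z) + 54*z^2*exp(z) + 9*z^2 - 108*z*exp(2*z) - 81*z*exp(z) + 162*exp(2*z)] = -9*z^3*exp(z) + 72*z^2*exp(2*z) + 12*z^2 - 288*z*exp(2*z) + 81*z*exp(z) - 36*z + 252*exp(2*z) - 54*exp(z) + 18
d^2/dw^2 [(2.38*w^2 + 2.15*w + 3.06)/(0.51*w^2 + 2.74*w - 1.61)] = (-5.533194*w^3 + 16.500744*w^2 + 36.248454*w + 82.27906)/(0.132651*w^6 + 2.138022*w^5 + 10.230345*w^4 + 7.07194*w^3 - 32.295795*w^2 + 21.307062*w - 4.173281)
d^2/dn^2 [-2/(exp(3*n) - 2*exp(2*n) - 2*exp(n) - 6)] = 2*(2*(-3*exp(2*n) + 4*exp(n) + 2)^2*exp(n) + (9*exp(2*n) - 8*exp(n) - 2)*(-exp(3*n) + 2*exp(2*n) + 2*exp(n) + 6))*exp(n)/(-exp(3*n) + 2*exp(2*n) + 2*exp(n) + 6)^3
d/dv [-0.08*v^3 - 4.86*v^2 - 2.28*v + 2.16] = -0.24*v^2 - 9.72*v - 2.28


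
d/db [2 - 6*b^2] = -12*b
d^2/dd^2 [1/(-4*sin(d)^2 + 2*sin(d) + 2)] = (16*sin(d)^3 + 10*sin(d)^2 - 5*sin(d) + 6)/(2*(sin(d) - 1)^2*(2*sin(d) + 1)^3)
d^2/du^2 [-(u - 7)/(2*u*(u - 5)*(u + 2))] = (-3*u^5 + 51*u^4 - 187*u^3 - 21*u^2 + 630*u + 700)/(u^3*(u^6 - 9*u^5 - 3*u^4 + 153*u^3 + 30*u^2 - 900*u - 1000))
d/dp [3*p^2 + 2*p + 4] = 6*p + 2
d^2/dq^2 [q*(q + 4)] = 2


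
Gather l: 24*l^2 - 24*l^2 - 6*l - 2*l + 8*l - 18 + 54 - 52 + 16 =0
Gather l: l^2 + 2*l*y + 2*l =l^2 + l*(2*y + 2)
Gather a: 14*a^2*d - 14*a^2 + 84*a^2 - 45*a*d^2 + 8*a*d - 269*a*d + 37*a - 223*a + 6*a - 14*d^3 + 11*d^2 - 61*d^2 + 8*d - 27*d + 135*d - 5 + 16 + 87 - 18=a^2*(14*d + 70) + a*(-45*d^2 - 261*d - 180) - 14*d^3 - 50*d^2 + 116*d + 80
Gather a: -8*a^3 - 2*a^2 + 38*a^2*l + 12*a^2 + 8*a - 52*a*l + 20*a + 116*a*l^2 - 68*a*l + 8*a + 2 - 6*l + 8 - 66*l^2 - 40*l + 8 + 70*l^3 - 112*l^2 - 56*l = -8*a^3 + a^2*(38*l + 10) + a*(116*l^2 - 120*l + 36) + 70*l^3 - 178*l^2 - 102*l + 18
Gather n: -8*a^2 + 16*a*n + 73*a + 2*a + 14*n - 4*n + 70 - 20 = -8*a^2 + 75*a + n*(16*a + 10) + 50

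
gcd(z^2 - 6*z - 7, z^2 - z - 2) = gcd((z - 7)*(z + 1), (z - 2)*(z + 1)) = z + 1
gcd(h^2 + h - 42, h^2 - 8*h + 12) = h - 6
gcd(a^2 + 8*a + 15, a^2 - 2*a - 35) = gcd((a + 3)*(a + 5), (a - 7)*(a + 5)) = a + 5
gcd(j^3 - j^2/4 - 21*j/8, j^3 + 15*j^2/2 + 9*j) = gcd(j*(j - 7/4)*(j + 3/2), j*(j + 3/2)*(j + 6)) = j^2 + 3*j/2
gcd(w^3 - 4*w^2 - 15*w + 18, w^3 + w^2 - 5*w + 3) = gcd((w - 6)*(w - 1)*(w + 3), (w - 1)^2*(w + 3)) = w^2 + 2*w - 3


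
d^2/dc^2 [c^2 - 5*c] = 2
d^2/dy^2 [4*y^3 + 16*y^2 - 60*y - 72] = 24*y + 32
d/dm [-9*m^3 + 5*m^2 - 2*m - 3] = -27*m^2 + 10*m - 2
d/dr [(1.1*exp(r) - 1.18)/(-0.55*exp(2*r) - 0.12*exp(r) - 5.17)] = (0.605*exp(2*r) - 1.298*exp(r) - 5.8286)*exp(r)/(0.3025*exp(4*r) + 0.132*exp(3*r) + 5.7014*exp(2*r) + 1.2408*exp(r) + 26.7289)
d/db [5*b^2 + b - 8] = 10*b + 1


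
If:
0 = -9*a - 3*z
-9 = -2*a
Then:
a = 9/2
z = -27/2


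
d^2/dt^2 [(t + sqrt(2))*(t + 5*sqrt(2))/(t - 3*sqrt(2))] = 128/(t^3 - 9*sqrt(2)*t^2 + 54*t - 54*sqrt(2))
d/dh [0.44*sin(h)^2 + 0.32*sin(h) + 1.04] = (0.88*sin(h) + 0.32)*cos(h)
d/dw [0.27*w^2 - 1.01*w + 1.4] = 0.54*w - 1.01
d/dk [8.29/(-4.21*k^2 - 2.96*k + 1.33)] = (69.8018*k + 24.5384)/(4.21*k^2 + 2.96*k - 1.33)^2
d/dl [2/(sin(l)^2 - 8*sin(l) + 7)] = 4*(4 - sin(l))*cos(l)/(sin(l)^2 - 8*sin(l) + 7)^2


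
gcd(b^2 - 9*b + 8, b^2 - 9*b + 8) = b^2 - 9*b + 8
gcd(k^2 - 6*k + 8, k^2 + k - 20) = k - 4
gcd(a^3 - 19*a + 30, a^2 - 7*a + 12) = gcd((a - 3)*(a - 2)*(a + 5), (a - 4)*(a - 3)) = a - 3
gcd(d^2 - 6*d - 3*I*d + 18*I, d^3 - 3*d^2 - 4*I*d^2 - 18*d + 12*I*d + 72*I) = d - 6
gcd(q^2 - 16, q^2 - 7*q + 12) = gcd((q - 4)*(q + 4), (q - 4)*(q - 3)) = q - 4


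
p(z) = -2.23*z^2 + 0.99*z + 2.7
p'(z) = 0.99 - 4.46*z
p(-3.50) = -28.08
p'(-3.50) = 16.60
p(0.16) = 2.80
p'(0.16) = 0.28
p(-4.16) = -40.01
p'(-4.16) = 19.54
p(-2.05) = -8.70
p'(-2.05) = 10.13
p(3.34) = -18.87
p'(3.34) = -13.91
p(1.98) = -4.08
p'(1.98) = -7.84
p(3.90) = -27.36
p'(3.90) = -16.40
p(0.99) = 1.49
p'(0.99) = -3.43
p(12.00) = -306.54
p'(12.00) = -52.53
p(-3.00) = -20.34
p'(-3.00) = 14.37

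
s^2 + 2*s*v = s*(s + 2*v)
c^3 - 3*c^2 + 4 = (c - 2)^2*(c + 1)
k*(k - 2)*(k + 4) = k^3 + 2*k^2 - 8*k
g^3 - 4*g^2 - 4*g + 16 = (g - 4)*(g - 2)*(g + 2)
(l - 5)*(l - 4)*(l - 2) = l^3 - 11*l^2 + 38*l - 40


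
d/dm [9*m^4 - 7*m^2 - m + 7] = 36*m^3 - 14*m - 1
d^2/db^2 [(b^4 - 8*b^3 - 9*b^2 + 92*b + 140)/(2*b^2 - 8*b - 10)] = (b^3 + 3*b^2 + 3*b - 7)/(b^3 + 3*b^2 + 3*b + 1)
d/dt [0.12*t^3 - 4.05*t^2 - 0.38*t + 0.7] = 0.36*t^2 - 8.1*t - 0.38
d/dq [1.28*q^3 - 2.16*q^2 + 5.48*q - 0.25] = 3.84*q^2 - 4.32*q + 5.48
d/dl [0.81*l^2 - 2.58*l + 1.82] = 1.62*l - 2.58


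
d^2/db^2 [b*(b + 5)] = 2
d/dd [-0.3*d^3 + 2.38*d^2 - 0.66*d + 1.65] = -0.9*d^2 + 4.76*d - 0.66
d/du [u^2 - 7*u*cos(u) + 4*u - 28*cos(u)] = 7*u*sin(u) + 2*u + 28*sin(u) - 7*cos(u) + 4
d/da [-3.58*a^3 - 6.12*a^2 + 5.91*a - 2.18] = -10.74*a^2 - 12.24*a + 5.91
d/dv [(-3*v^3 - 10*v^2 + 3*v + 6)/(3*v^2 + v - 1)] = (-9*v^4 - 6*v^3 - 10*v^2 - 16*v - 9)/(9*v^4 + 6*v^3 - 5*v^2 - 2*v + 1)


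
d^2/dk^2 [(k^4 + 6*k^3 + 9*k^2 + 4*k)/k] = 6*k + 12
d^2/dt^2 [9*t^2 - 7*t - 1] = 18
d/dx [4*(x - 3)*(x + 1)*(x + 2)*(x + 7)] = 16*x^3 + 84*x^2 - 56*x - 220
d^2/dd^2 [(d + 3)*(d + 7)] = 2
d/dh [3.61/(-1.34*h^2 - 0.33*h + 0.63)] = (9.6748*h + 1.1913)/(1.34*h^2 + 0.33*h - 0.63)^2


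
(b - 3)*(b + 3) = b^2 - 9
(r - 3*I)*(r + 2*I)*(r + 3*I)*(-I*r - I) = -I*r^4 + 2*r^3 - I*r^3 + 2*r^2 - 9*I*r^2 + 18*r - 9*I*r + 18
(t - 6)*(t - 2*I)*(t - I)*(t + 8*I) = t^4 - 6*t^3 + 5*I*t^3 + 22*t^2 - 30*I*t^2 - 132*t - 16*I*t + 96*I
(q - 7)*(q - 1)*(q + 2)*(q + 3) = q^4 - 3*q^3 - 27*q^2 - 13*q + 42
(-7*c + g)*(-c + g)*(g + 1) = 7*c^2*g + 7*c^2 - 8*c*g^2 - 8*c*g + g^3 + g^2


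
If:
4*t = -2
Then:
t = -1/2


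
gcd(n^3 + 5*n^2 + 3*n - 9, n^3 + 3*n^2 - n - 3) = n^2 + 2*n - 3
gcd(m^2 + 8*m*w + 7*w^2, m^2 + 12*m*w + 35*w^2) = m + 7*w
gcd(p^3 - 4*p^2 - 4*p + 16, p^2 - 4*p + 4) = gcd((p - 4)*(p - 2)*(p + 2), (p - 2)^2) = p - 2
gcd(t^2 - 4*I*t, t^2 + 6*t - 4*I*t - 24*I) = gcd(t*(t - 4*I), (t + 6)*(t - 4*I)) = t - 4*I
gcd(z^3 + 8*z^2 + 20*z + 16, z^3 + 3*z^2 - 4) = z^2 + 4*z + 4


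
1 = 1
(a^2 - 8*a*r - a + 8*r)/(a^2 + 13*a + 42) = (a^2 - 8*a*r - a + 8*r)/(a^2 + 13*a + 42)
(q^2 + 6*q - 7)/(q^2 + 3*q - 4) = (q + 7)/(q + 4)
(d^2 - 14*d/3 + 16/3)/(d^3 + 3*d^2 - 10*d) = (d - 8/3)/(d*(d + 5))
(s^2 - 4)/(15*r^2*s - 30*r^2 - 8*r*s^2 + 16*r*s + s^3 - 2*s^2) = (s + 2)/(15*r^2 - 8*r*s + s^2)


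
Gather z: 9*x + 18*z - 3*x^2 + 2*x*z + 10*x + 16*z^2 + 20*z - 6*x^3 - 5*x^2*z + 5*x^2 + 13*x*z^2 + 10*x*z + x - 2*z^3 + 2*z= -6*x^3 + 2*x^2 + 20*x - 2*z^3 + z^2*(13*x + 16) + z*(-5*x^2 + 12*x + 40)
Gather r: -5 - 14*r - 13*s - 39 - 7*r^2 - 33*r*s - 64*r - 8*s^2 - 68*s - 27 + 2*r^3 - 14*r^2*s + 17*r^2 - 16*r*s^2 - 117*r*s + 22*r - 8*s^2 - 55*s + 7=2*r^3 + r^2*(10 - 14*s) + r*(-16*s^2 - 150*s - 56) - 16*s^2 - 136*s - 64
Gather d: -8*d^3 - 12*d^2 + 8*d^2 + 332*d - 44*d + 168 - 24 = -8*d^3 - 4*d^2 + 288*d + 144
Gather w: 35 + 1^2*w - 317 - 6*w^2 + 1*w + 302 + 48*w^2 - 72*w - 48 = 42*w^2 - 70*w - 28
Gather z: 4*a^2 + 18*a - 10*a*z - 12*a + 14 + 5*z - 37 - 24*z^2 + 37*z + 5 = 4*a^2 + 6*a - 24*z^2 + z*(42 - 10*a) - 18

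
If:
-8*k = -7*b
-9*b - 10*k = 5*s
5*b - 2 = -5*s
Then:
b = -8/51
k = -7/51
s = 142/255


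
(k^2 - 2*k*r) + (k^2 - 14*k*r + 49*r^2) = 2*k^2 - 16*k*r + 49*r^2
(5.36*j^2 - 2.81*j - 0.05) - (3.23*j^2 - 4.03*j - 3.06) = 2.13*j^2 + 1.22*j + 3.01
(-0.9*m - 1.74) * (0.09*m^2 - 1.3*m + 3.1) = -0.081*m^3 + 1.0134*m^2 - 0.528*m - 5.394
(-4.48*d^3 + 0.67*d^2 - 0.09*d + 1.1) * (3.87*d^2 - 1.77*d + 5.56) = -17.3376*d^5 + 10.5225*d^4 - 26.443*d^3 + 8.1415*d^2 - 2.4474*d + 6.116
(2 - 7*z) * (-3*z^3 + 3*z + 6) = 21*z^4 - 6*z^3 - 21*z^2 - 36*z + 12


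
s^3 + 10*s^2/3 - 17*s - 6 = (s - 3)*(s + 1/3)*(s + 6)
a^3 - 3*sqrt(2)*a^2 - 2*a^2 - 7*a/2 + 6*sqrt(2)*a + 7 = (a - 2)*(a - 7*sqrt(2)/2)*(a + sqrt(2)/2)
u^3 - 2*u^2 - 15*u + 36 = (u - 3)^2*(u + 4)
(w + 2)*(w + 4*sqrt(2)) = w^2 + 2*w + 4*sqrt(2)*w + 8*sqrt(2)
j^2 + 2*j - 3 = (j - 1)*(j + 3)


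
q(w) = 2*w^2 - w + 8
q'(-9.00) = -37.00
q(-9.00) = 179.00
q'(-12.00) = -49.00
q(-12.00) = 308.00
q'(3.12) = 11.48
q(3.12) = 24.35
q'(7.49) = 28.96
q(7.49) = 112.71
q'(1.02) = 3.08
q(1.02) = 9.06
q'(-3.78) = -16.12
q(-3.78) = 40.36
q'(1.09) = 3.36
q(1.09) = 9.29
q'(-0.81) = -4.24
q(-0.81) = 10.12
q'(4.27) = 16.08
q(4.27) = 40.20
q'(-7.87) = -32.48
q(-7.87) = 139.74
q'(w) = 4*w - 1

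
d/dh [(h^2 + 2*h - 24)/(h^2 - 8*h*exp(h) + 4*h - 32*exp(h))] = 2*((h + 1)*(h^2 - 8*h*exp(h) + 4*h - 32*exp(h)) + (h^2 + 2*h - 24)*(4*h*exp(h) - h + 20*exp(h) - 2))/(h^2 - 8*h*exp(h) + 4*h - 32*exp(h))^2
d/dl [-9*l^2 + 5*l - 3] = 5 - 18*l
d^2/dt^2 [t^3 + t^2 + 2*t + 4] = 6*t + 2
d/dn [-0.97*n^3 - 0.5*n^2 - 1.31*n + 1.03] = -2.91*n^2 - 1.0*n - 1.31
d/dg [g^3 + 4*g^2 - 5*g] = 3*g^2 + 8*g - 5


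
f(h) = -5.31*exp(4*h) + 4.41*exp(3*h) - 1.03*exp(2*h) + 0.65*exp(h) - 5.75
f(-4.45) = -5.74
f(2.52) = -118392.09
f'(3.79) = -80338675.39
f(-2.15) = -5.68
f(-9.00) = -5.75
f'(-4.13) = 0.01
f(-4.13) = -5.74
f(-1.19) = -5.57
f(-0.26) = -5.72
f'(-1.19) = 0.20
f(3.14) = -1459133.94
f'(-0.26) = -2.17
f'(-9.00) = 0.00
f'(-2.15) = 0.06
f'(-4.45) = 0.01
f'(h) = -21.24*exp(4*h) + 13.23*exp(3*h) - 2.06*exp(2*h) + 0.65*exp(h)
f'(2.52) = -481717.91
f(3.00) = -828901.57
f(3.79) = -19990094.96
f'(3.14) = -5889844.90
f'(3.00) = -3350525.98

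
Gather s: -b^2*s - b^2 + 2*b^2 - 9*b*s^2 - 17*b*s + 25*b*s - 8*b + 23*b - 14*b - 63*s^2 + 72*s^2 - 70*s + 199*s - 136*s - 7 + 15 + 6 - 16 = b^2 + b + s^2*(9 - 9*b) + s*(-b^2 + 8*b - 7) - 2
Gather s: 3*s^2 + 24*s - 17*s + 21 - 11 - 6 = 3*s^2 + 7*s + 4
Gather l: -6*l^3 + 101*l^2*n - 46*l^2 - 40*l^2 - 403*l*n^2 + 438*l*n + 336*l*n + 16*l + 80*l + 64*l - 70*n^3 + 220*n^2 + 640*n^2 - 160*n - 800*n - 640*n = -6*l^3 + l^2*(101*n - 86) + l*(-403*n^2 + 774*n + 160) - 70*n^3 + 860*n^2 - 1600*n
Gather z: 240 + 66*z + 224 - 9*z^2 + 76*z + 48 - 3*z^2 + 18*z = -12*z^2 + 160*z + 512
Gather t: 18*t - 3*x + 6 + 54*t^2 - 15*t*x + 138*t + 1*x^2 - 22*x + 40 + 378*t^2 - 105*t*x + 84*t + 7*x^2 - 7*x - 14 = 432*t^2 + t*(240 - 120*x) + 8*x^2 - 32*x + 32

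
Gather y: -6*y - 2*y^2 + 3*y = -2*y^2 - 3*y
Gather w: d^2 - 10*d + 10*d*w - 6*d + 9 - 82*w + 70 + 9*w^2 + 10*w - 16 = d^2 - 16*d + 9*w^2 + w*(10*d - 72) + 63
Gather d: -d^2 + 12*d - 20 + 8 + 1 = -d^2 + 12*d - 11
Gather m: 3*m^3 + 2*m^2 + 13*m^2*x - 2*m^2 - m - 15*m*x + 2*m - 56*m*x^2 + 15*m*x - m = 3*m^3 + 13*m^2*x - 56*m*x^2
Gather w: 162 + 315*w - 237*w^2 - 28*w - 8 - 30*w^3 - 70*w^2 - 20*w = -30*w^3 - 307*w^2 + 267*w + 154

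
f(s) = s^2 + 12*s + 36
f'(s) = 2*s + 12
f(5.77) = 138.53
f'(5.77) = 23.54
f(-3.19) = 7.90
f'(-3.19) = 5.62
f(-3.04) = 8.76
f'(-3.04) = 5.92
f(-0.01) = 35.88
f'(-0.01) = 11.98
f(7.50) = 182.25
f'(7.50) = 27.00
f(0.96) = 48.44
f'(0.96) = 13.92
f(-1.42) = 20.98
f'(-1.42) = 9.16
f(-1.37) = 21.44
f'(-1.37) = 9.26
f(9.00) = 225.00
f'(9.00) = 30.00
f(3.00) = 81.00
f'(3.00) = 18.00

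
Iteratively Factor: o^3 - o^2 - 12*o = (o - 4)*(o^2 + 3*o) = (o - 4)*(o + 3)*(o)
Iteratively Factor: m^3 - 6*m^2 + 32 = (m + 2)*(m^2 - 8*m + 16) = (m - 4)*(m + 2)*(m - 4)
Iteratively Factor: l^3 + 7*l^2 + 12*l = (l + 4)*(l^2 + 3*l) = l*(l + 4)*(l + 3)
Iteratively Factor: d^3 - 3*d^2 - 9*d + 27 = (d + 3)*(d^2 - 6*d + 9) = (d - 3)*(d + 3)*(d - 3)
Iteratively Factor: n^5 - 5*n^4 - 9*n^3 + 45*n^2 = (n - 3)*(n^4 - 2*n^3 - 15*n^2) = n*(n - 3)*(n^3 - 2*n^2 - 15*n) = n*(n - 5)*(n - 3)*(n^2 + 3*n) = n^2*(n - 5)*(n - 3)*(n + 3)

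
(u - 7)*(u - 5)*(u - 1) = u^3 - 13*u^2 + 47*u - 35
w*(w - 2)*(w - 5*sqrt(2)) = w^3 - 5*sqrt(2)*w^2 - 2*w^2 + 10*sqrt(2)*w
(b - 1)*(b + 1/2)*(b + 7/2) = b^3 + 3*b^2 - 9*b/4 - 7/4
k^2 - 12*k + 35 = (k - 7)*(k - 5)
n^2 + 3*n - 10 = (n - 2)*(n + 5)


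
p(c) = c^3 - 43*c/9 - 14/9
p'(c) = 3*c^2 - 43/9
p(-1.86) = 0.90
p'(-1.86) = 5.60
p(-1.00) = 2.22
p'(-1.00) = -1.78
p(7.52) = 387.77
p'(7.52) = 164.87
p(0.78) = -4.81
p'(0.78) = -2.95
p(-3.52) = -28.35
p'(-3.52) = 32.39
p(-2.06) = -0.46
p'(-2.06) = 7.95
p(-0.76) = 1.64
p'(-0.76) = -3.04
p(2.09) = -2.41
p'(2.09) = 8.33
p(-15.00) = -3304.89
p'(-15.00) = 670.22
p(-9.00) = -687.56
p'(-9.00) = 238.22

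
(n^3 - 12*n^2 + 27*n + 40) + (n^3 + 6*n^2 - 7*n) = 2*n^3 - 6*n^2 + 20*n + 40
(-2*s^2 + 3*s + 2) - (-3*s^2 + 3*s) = s^2 + 2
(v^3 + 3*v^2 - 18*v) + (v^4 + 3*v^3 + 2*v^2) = v^4 + 4*v^3 + 5*v^2 - 18*v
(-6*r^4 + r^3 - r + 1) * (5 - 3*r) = 18*r^5 - 33*r^4 + 5*r^3 + 3*r^2 - 8*r + 5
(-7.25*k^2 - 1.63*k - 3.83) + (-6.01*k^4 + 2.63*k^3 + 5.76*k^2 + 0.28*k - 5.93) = -6.01*k^4 + 2.63*k^3 - 1.49*k^2 - 1.35*k - 9.76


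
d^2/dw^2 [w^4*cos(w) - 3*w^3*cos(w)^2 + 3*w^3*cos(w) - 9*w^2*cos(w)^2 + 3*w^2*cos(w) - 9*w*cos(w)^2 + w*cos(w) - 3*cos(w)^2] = -w^4*cos(w) - 8*w^3*sin(w) - 3*w^3*cos(w) + 6*w^3*cos(2*w) - 18*w^2*sin(w) + 18*w^2*sin(2*w) + 9*w^2*cos(w) + 18*w^2*cos(2*w) - 12*w*sin(w) + 36*w*sin(2*w) + 17*w*cos(w) + 9*w*cos(2*w) - 9*w - 2*sin(w) + 18*sin(2*w) + 6*cos(w) - 3*cos(2*w) - 9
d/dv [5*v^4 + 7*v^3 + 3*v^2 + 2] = v*(20*v^2 + 21*v + 6)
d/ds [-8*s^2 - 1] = -16*s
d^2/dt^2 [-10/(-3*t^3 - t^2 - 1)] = 20*(t^2*(9*t + 2)^2 - (9*t + 1)*(3*t^3 + t^2 + 1))/(3*t^3 + t^2 + 1)^3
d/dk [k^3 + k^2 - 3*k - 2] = 3*k^2 + 2*k - 3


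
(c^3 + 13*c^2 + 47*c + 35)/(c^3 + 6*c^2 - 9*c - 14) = (c + 5)/(c - 2)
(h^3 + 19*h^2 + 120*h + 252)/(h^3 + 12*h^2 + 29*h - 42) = (h + 6)/(h - 1)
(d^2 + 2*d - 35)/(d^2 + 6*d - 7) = (d - 5)/(d - 1)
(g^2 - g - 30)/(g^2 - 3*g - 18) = (g + 5)/(g + 3)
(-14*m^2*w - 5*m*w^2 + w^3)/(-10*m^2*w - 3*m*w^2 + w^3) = (-7*m + w)/(-5*m + w)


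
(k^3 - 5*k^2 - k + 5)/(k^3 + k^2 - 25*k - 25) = (k - 1)/(k + 5)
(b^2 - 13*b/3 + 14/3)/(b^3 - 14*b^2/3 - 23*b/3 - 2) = (-3*b^2 + 13*b - 14)/(-3*b^3 + 14*b^2 + 23*b + 6)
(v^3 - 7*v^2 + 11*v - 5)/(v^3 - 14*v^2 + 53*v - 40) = (v - 1)/(v - 8)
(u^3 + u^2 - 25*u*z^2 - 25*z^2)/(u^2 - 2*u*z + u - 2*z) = (-u^2 + 25*z^2)/(-u + 2*z)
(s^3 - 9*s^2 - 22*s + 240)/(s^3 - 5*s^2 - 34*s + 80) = (s - 6)/(s - 2)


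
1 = 1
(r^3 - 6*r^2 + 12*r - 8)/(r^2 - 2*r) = r - 4 + 4/r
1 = 1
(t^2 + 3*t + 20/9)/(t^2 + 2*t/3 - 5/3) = (t + 4/3)/(t - 1)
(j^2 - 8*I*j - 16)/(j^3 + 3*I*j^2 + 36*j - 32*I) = (j - 4*I)/(j^2 + 7*I*j + 8)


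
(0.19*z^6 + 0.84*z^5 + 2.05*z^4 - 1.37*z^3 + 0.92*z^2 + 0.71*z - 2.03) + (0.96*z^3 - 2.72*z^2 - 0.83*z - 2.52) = 0.19*z^6 + 0.84*z^5 + 2.05*z^4 - 0.41*z^3 - 1.8*z^2 - 0.12*z - 4.55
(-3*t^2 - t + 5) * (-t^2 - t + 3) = 3*t^4 + 4*t^3 - 13*t^2 - 8*t + 15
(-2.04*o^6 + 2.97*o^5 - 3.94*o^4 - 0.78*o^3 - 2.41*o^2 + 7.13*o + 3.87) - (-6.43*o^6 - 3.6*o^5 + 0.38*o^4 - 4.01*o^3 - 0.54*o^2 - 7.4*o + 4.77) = 4.39*o^6 + 6.57*o^5 - 4.32*o^4 + 3.23*o^3 - 1.87*o^2 + 14.53*o - 0.899999999999999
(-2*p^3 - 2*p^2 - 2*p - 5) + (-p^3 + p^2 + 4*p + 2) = -3*p^3 - p^2 + 2*p - 3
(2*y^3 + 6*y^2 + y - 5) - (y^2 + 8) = 2*y^3 + 5*y^2 + y - 13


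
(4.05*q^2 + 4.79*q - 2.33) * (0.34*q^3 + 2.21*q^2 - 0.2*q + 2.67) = 1.377*q^5 + 10.5791*q^4 + 8.9837*q^3 + 4.7062*q^2 + 13.2553*q - 6.2211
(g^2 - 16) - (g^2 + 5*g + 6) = -5*g - 22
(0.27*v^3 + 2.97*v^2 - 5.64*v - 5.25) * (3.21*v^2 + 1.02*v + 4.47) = 0.8667*v^5 + 9.8091*v^4 - 13.8681*v^3 - 9.3294*v^2 - 30.5658*v - 23.4675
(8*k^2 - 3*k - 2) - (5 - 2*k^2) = 10*k^2 - 3*k - 7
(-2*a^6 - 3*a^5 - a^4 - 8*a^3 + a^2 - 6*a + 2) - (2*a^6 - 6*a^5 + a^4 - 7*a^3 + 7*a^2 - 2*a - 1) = -4*a^6 + 3*a^5 - 2*a^4 - a^3 - 6*a^2 - 4*a + 3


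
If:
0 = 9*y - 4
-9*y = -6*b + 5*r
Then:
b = 5*r/6 + 2/3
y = 4/9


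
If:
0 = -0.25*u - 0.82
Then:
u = -3.28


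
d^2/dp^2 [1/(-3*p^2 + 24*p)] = 2*(p*(p - 8) - 4*(p - 4)^2)/(3*p^3*(p - 8)^3)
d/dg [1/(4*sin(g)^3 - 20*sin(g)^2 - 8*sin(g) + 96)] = (-3*sin(g)^2 + 10*sin(g) + 2)*cos(g)/(4*(sin(g)^3 - 5*sin(g)^2 - 2*sin(g) + 24)^2)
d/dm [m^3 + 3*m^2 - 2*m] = 3*m^2 + 6*m - 2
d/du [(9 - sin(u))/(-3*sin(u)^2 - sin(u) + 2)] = (-3*sin(u)^2 + 54*sin(u) + 7)*cos(u)/(3*sin(u)^2 + sin(u) - 2)^2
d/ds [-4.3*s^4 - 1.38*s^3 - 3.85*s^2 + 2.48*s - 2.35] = -17.2*s^3 - 4.14*s^2 - 7.7*s + 2.48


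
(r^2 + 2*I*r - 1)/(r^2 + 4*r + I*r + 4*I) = (r + I)/(r + 4)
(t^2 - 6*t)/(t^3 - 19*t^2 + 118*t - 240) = t/(t^2 - 13*t + 40)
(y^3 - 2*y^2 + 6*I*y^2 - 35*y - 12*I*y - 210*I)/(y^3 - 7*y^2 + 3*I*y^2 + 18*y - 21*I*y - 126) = (y + 5)/(y - 3*I)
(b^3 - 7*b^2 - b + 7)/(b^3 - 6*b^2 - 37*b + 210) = (b^2 - 1)/(b^2 + b - 30)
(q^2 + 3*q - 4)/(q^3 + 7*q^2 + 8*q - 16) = 1/(q + 4)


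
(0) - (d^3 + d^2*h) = -d^3 - d^2*h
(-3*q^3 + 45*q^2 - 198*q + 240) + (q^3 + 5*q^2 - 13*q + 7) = -2*q^3 + 50*q^2 - 211*q + 247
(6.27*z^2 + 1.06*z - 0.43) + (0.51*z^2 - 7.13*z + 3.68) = 6.78*z^2 - 6.07*z + 3.25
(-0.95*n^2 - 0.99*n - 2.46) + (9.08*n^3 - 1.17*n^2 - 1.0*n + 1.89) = 9.08*n^3 - 2.12*n^2 - 1.99*n - 0.57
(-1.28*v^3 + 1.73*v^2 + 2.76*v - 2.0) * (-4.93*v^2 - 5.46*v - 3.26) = 6.3104*v^5 - 1.5401*v^4 - 18.8798*v^3 - 10.8494*v^2 + 1.9224*v + 6.52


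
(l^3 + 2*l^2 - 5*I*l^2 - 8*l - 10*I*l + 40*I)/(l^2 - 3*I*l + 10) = (l^2 + 2*l - 8)/(l + 2*I)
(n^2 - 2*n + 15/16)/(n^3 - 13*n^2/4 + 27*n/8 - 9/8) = (4*n - 5)/(2*(2*n^2 - 5*n + 3))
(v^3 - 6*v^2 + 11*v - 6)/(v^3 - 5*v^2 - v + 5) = (v^2 - 5*v + 6)/(v^2 - 4*v - 5)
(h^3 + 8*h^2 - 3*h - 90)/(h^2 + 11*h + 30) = h - 3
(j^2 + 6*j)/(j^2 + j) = (j + 6)/(j + 1)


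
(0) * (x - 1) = 0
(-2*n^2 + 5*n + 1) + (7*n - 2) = -2*n^2 + 12*n - 1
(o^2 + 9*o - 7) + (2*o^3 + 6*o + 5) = 2*o^3 + o^2 + 15*o - 2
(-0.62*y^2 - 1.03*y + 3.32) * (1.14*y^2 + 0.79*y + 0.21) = -0.7068*y^4 - 1.664*y^3 + 2.8409*y^2 + 2.4065*y + 0.6972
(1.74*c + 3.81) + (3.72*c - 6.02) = 5.46*c - 2.21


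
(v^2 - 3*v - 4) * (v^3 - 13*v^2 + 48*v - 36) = v^5 - 16*v^4 + 83*v^3 - 128*v^2 - 84*v + 144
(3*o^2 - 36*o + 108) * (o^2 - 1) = 3*o^4 - 36*o^3 + 105*o^2 + 36*o - 108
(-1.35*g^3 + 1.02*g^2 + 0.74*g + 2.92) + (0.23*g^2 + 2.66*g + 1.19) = -1.35*g^3 + 1.25*g^2 + 3.4*g + 4.11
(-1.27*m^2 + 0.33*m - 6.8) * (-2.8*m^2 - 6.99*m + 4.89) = 3.556*m^4 + 7.9533*m^3 + 10.523*m^2 + 49.1457*m - 33.252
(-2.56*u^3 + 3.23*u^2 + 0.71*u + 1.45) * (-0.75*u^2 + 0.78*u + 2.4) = 1.92*u^5 - 4.4193*u^4 - 4.1571*u^3 + 7.2183*u^2 + 2.835*u + 3.48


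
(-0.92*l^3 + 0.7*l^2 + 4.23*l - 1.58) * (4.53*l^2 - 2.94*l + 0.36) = -4.1676*l^5 + 5.8758*l^4 + 16.7727*l^3 - 19.3416*l^2 + 6.168*l - 0.5688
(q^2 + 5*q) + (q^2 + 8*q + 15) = 2*q^2 + 13*q + 15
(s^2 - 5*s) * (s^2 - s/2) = s^4 - 11*s^3/2 + 5*s^2/2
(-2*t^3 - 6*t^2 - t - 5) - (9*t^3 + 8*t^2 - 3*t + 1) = -11*t^3 - 14*t^2 + 2*t - 6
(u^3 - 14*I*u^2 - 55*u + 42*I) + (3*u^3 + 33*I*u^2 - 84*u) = 4*u^3 + 19*I*u^2 - 139*u + 42*I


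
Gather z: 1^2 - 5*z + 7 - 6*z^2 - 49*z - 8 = -6*z^2 - 54*z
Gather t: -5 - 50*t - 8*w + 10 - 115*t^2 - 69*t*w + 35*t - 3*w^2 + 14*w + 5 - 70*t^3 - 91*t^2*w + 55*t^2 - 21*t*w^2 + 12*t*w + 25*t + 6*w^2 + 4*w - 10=-70*t^3 + t^2*(-91*w - 60) + t*(-21*w^2 - 57*w + 10) + 3*w^2 + 10*w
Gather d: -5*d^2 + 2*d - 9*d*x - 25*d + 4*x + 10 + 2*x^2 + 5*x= -5*d^2 + d*(-9*x - 23) + 2*x^2 + 9*x + 10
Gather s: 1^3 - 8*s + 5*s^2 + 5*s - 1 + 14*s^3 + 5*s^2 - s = 14*s^3 + 10*s^2 - 4*s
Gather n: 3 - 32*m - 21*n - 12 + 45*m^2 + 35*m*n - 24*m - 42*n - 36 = 45*m^2 - 56*m + n*(35*m - 63) - 45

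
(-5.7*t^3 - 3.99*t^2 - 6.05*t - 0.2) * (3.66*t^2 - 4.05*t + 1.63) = -20.862*t^5 + 8.4816*t^4 - 15.2745*t^3 + 17.2668*t^2 - 9.0515*t - 0.326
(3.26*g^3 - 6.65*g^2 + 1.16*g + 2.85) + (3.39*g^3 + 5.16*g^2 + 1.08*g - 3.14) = 6.65*g^3 - 1.49*g^2 + 2.24*g - 0.29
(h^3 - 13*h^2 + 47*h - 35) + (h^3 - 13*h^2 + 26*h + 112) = 2*h^3 - 26*h^2 + 73*h + 77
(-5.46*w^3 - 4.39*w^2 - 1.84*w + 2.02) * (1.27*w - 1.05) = -6.9342*w^4 + 0.157700000000001*w^3 + 2.2727*w^2 + 4.4974*w - 2.121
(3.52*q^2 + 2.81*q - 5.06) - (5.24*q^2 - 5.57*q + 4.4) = -1.72*q^2 + 8.38*q - 9.46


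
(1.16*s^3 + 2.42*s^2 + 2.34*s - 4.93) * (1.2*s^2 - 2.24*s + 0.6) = 1.392*s^5 + 0.3056*s^4 - 1.9168*s^3 - 9.7056*s^2 + 12.4472*s - 2.958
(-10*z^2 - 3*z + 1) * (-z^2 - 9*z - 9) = 10*z^4 + 93*z^3 + 116*z^2 + 18*z - 9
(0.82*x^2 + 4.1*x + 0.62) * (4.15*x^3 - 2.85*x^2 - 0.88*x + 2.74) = 3.403*x^5 + 14.678*x^4 - 9.8336*x^3 - 3.1282*x^2 + 10.6884*x + 1.6988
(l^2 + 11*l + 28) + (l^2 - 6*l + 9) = 2*l^2 + 5*l + 37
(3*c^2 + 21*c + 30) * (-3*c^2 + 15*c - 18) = -9*c^4 - 18*c^3 + 171*c^2 + 72*c - 540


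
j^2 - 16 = (j - 4)*(j + 4)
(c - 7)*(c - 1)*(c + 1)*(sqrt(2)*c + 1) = sqrt(2)*c^4 - 7*sqrt(2)*c^3 + c^3 - 7*c^2 - sqrt(2)*c^2 - c + 7*sqrt(2)*c + 7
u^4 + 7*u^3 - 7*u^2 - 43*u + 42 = (u - 2)*(u - 1)*(u + 3)*(u + 7)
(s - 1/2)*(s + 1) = s^2 + s/2 - 1/2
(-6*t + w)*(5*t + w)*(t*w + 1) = -30*t^3*w - t^2*w^2 - 30*t^2 + t*w^3 - t*w + w^2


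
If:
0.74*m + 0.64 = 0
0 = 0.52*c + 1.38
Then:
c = -2.65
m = -0.86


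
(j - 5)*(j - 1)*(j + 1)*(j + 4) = j^4 - j^3 - 21*j^2 + j + 20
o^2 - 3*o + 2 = (o - 2)*(o - 1)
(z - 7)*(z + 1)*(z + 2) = z^3 - 4*z^2 - 19*z - 14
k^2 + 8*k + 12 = (k + 2)*(k + 6)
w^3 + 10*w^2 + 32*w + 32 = (w + 2)*(w + 4)^2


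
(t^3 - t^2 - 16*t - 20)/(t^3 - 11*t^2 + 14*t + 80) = (t + 2)/(t - 8)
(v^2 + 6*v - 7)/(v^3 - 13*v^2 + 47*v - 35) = (v + 7)/(v^2 - 12*v + 35)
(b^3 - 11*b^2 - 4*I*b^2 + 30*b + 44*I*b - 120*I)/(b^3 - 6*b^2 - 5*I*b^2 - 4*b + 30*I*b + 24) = (b - 5)/(b - I)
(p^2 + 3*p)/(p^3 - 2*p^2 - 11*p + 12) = p/(p^2 - 5*p + 4)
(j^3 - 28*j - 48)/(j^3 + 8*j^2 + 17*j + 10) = (j^2 - 2*j - 24)/(j^2 + 6*j + 5)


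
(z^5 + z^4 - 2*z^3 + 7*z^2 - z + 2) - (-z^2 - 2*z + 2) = z^5 + z^4 - 2*z^3 + 8*z^2 + z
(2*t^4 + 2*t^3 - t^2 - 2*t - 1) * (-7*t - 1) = -14*t^5 - 16*t^4 + 5*t^3 + 15*t^2 + 9*t + 1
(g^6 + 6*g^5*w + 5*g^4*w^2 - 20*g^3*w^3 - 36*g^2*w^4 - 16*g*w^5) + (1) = g^6 + 6*g^5*w + 5*g^4*w^2 - 20*g^3*w^3 - 36*g^2*w^4 - 16*g*w^5 + 1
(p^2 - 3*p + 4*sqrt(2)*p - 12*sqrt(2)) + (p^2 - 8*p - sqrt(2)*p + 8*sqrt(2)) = 2*p^2 - 11*p + 3*sqrt(2)*p - 4*sqrt(2)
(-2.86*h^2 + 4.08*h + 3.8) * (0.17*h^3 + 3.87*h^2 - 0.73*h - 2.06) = -0.4862*h^5 - 10.3746*h^4 + 18.5234*h^3 + 17.6192*h^2 - 11.1788*h - 7.828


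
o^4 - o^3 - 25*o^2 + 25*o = o*(o - 5)*(o - 1)*(o + 5)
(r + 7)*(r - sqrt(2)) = r^2 - sqrt(2)*r + 7*r - 7*sqrt(2)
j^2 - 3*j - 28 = (j - 7)*(j + 4)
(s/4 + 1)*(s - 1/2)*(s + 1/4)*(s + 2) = s^4/4 + 23*s^3/16 + 51*s^2/32 - 11*s/16 - 1/4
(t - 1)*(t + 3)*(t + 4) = t^3 + 6*t^2 + 5*t - 12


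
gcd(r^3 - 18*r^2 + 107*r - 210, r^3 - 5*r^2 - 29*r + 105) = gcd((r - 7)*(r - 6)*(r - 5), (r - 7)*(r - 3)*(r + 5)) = r - 7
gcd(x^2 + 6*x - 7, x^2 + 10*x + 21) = x + 7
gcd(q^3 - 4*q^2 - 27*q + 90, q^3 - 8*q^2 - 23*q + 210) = q^2 - q - 30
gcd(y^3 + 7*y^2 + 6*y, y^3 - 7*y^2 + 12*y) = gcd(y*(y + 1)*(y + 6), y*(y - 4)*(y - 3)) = y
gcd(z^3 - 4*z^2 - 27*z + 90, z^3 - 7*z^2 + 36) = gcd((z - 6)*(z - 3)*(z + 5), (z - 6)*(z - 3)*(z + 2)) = z^2 - 9*z + 18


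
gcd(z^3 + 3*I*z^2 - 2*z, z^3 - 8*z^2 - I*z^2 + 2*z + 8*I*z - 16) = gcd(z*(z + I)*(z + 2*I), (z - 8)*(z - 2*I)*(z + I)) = z + I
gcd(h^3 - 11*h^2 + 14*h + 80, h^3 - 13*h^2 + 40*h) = h^2 - 13*h + 40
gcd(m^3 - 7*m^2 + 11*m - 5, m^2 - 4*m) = 1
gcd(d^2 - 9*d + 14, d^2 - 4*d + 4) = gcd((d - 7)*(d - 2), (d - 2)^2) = d - 2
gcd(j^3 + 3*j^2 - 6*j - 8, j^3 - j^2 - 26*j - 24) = j^2 + 5*j + 4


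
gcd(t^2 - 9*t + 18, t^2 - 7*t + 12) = t - 3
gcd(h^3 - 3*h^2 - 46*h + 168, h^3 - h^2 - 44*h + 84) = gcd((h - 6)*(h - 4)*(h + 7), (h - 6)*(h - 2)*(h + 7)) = h^2 + h - 42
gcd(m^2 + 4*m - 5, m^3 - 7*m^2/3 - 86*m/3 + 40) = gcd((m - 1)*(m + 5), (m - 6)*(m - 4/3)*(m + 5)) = m + 5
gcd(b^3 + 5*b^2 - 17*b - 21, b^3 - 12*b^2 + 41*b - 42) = b - 3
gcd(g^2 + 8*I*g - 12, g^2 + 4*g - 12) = 1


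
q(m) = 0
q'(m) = 0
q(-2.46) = 0.00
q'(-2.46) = 0.00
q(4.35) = 0.00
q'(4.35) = 0.00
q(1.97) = 0.00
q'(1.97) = 0.00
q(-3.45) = 0.00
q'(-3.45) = 0.00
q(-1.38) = 0.00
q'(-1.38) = 0.00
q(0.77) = 0.00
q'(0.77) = 0.00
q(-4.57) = 0.00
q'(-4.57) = 0.00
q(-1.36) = 0.00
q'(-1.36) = 0.00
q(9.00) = 0.00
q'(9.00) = 0.00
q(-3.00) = 0.00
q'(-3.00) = 0.00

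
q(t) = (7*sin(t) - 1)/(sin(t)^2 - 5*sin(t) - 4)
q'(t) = (-2*sin(t)*cos(t) + 5*cos(t))*(7*sin(t) - 1)/(sin(t)^2 - 5*sin(t) - 4)^2 + 7*cos(t)/(sin(t)^2 - 5*sin(t) - 4) = (-7*sin(t)^2 + 2*sin(t) - 33)*cos(t)/(sin(t)^2 - 5*sin(t) - 4)^2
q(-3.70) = -0.43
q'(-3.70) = 0.71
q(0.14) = 0.00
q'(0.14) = -1.49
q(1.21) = -0.71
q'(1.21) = -0.22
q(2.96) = -0.05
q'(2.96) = 1.36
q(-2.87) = 1.11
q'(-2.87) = 4.90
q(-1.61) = -4.01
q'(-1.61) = 0.41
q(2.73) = -0.31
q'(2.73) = 0.90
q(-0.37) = 1.71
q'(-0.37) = -7.60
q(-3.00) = 0.61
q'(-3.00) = 3.09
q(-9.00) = 2.20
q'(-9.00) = 10.19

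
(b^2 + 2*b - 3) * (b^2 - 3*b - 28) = b^4 - b^3 - 37*b^2 - 47*b + 84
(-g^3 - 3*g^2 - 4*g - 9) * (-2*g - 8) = 2*g^4 + 14*g^3 + 32*g^2 + 50*g + 72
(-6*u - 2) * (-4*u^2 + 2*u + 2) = 24*u^3 - 4*u^2 - 16*u - 4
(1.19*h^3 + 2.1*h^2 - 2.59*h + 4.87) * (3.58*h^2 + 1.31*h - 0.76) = 4.2602*h^5 + 9.0769*h^4 - 7.4256*h^3 + 12.4457*h^2 + 8.3481*h - 3.7012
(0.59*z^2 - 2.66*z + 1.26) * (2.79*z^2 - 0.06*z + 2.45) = 1.6461*z^4 - 7.4568*z^3 + 5.1205*z^2 - 6.5926*z + 3.087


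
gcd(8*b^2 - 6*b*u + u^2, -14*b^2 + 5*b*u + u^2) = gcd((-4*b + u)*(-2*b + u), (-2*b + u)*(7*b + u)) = -2*b + u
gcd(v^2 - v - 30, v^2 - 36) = v - 6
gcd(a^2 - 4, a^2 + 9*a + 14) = a + 2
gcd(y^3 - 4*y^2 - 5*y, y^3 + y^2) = y^2 + y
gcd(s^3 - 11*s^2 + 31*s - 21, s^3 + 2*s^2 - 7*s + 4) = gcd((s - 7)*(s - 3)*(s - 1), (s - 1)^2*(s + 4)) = s - 1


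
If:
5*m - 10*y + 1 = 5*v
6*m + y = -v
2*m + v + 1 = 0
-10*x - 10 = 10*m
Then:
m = 4/55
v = -63/55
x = -59/55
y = 39/55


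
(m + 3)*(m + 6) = m^2 + 9*m + 18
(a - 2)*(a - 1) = a^2 - 3*a + 2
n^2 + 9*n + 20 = (n + 4)*(n + 5)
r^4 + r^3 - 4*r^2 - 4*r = r*(r - 2)*(r + 1)*(r + 2)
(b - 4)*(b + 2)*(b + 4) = b^3 + 2*b^2 - 16*b - 32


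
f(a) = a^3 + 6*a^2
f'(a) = 3*a^2 + 12*a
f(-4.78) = 27.88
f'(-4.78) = 11.19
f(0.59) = 2.29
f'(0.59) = 8.12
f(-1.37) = 8.69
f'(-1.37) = -10.81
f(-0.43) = 1.03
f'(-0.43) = -4.61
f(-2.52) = 22.10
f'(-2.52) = -11.19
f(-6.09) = -3.34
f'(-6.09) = 38.18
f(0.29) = 0.53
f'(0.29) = 3.73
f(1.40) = 14.50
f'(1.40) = 22.68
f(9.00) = 1215.00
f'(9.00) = 351.00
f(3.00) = 81.00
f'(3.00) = 63.00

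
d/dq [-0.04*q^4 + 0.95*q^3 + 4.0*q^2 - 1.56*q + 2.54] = -0.16*q^3 + 2.85*q^2 + 8.0*q - 1.56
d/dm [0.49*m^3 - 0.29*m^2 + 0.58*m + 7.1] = 1.47*m^2 - 0.58*m + 0.58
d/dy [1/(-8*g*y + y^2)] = 2*(4*g - y)/(y^2*(8*g - y)^2)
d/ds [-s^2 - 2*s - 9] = -2*s - 2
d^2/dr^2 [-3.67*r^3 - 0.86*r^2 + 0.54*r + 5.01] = -22.02*r - 1.72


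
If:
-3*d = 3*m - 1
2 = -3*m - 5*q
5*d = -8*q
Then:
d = 24/49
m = -23/147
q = -15/49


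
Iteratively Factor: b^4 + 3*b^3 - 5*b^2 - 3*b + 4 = (b - 1)*(b^3 + 4*b^2 - b - 4) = (b - 1)*(b + 4)*(b^2 - 1) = (b - 1)*(b + 1)*(b + 4)*(b - 1)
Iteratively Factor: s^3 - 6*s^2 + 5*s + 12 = (s - 4)*(s^2 - 2*s - 3) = (s - 4)*(s + 1)*(s - 3)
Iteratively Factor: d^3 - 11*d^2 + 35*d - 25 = (d - 5)*(d^2 - 6*d + 5) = (d - 5)^2*(d - 1)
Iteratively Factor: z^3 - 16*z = (z - 4)*(z^2 + 4*z) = z*(z - 4)*(z + 4)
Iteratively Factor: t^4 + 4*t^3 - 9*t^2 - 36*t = (t + 4)*(t^3 - 9*t) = (t - 3)*(t + 4)*(t^2 + 3*t) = (t - 3)*(t + 3)*(t + 4)*(t)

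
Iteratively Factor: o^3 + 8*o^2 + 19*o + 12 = (o + 1)*(o^2 + 7*o + 12) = (o + 1)*(o + 3)*(o + 4)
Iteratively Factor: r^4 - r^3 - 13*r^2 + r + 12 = (r - 1)*(r^3 - 13*r - 12) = (r - 1)*(r + 3)*(r^2 - 3*r - 4) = (r - 4)*(r - 1)*(r + 3)*(r + 1)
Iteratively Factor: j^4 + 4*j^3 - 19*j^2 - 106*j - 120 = (j + 2)*(j^3 + 2*j^2 - 23*j - 60) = (j - 5)*(j + 2)*(j^2 + 7*j + 12) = (j - 5)*(j + 2)*(j + 4)*(j + 3)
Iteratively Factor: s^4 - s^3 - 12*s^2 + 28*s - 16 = (s - 2)*(s^3 + s^2 - 10*s + 8) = (s - 2)^2*(s^2 + 3*s - 4) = (s - 2)^2*(s + 4)*(s - 1)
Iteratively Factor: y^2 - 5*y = (y)*(y - 5)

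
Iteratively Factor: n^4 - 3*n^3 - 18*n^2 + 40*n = (n - 5)*(n^3 + 2*n^2 - 8*n) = (n - 5)*(n - 2)*(n^2 + 4*n) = n*(n - 5)*(n - 2)*(n + 4)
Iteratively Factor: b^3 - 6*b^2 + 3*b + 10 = (b + 1)*(b^2 - 7*b + 10) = (b - 5)*(b + 1)*(b - 2)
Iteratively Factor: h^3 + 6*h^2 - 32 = (h - 2)*(h^2 + 8*h + 16) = (h - 2)*(h + 4)*(h + 4)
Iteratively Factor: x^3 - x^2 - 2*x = (x)*(x^2 - x - 2) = x*(x - 2)*(x + 1)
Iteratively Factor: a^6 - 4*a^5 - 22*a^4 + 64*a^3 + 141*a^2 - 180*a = (a)*(a^5 - 4*a^4 - 22*a^3 + 64*a^2 + 141*a - 180) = a*(a + 3)*(a^4 - 7*a^3 - a^2 + 67*a - 60) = a*(a - 5)*(a + 3)*(a^3 - 2*a^2 - 11*a + 12) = a*(a - 5)*(a - 4)*(a + 3)*(a^2 + 2*a - 3) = a*(a - 5)*(a - 4)*(a - 1)*(a + 3)*(a + 3)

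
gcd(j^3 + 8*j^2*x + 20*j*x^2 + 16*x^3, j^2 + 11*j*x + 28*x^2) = j + 4*x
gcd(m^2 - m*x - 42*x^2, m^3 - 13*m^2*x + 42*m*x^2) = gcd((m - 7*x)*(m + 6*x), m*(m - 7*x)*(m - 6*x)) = -m + 7*x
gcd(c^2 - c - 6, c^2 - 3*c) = c - 3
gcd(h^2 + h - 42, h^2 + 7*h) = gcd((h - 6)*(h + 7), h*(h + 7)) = h + 7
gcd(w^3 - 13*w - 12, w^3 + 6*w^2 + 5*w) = w + 1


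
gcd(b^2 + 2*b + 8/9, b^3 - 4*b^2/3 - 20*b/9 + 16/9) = b + 4/3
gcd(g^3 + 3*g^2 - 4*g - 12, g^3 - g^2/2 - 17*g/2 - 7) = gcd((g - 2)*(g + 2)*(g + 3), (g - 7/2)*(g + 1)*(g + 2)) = g + 2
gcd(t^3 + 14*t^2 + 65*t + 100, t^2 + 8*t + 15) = t + 5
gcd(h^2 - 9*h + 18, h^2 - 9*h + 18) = h^2 - 9*h + 18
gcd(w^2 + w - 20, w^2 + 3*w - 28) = w - 4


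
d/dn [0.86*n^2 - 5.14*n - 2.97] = 1.72*n - 5.14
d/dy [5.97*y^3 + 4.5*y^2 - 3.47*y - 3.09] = 17.91*y^2 + 9.0*y - 3.47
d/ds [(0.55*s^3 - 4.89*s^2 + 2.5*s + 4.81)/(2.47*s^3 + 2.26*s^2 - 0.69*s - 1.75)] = (13.3213*s^4 - 13.109*s^3 - 40.8055*s^2 - 4.6262*s - 1.0561)/(6.1009*s^6 + 11.1644*s^5 + 1.699*s^4 - 11.7638*s^3 - 7.4339*s^2 + 2.415*s + 3.0625)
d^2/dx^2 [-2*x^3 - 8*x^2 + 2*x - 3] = -12*x - 16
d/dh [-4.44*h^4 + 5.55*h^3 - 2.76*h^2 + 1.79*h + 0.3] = -17.76*h^3 + 16.65*h^2 - 5.52*h + 1.79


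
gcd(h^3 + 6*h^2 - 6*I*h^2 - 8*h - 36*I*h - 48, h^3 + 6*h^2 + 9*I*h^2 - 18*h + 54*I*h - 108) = h + 6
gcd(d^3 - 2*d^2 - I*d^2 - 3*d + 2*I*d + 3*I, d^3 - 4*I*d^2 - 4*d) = 1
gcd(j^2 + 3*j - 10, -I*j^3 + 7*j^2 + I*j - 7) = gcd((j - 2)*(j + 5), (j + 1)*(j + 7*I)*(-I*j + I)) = 1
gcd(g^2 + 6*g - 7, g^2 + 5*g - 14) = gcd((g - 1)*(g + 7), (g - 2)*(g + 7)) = g + 7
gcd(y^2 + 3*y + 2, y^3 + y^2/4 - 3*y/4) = y + 1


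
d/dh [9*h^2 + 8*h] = 18*h + 8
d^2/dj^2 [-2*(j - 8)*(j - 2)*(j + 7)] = 12 - 12*j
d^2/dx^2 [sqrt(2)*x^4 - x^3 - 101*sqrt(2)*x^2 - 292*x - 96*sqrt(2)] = 12*sqrt(2)*x^2 - 6*x - 202*sqrt(2)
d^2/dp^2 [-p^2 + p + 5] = -2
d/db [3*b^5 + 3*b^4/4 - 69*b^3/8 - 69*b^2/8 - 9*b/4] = 15*b^4 + 3*b^3 - 207*b^2/8 - 69*b/4 - 9/4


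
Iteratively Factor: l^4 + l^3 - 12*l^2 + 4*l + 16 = (l - 2)*(l^3 + 3*l^2 - 6*l - 8) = (l - 2)*(l + 4)*(l^2 - l - 2) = (l - 2)*(l + 1)*(l + 4)*(l - 2)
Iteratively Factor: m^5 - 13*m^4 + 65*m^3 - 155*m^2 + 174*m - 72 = (m - 3)*(m^4 - 10*m^3 + 35*m^2 - 50*m + 24) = (m - 3)*(m - 1)*(m^3 - 9*m^2 + 26*m - 24) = (m - 3)^2*(m - 1)*(m^2 - 6*m + 8) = (m - 3)^2*(m - 2)*(m - 1)*(m - 4)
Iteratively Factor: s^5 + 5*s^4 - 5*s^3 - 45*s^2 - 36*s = (s + 1)*(s^4 + 4*s^3 - 9*s^2 - 36*s) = (s + 1)*(s + 4)*(s^3 - 9*s) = (s - 3)*(s + 1)*(s + 4)*(s^2 + 3*s) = s*(s - 3)*(s + 1)*(s + 4)*(s + 3)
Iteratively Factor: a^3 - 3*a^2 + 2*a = (a - 2)*(a^2 - a) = a*(a - 2)*(a - 1)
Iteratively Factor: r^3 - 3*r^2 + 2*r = (r - 2)*(r^2 - r) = r*(r - 2)*(r - 1)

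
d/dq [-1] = 0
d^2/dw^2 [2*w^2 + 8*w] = 4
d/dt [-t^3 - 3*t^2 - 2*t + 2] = -3*t^2 - 6*t - 2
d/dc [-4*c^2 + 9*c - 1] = 9 - 8*c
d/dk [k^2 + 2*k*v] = 2*k + 2*v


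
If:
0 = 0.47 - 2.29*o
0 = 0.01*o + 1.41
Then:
No Solution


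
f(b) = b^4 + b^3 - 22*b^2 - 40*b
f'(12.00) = 6776.00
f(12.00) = 18816.00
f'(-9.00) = -2317.00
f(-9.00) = 4410.00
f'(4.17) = 118.73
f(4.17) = -174.47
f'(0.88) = -73.67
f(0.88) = -50.96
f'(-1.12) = 7.42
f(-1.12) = 17.37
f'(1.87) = -85.63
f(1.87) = -132.96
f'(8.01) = 1855.73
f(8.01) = 2898.52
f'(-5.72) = -438.76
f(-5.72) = 392.34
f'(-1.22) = 10.88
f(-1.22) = 16.45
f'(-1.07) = 5.61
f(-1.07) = 17.70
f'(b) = 4*b^3 + 3*b^2 - 44*b - 40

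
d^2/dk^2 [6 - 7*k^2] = -14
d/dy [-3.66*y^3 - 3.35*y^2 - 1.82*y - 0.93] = -10.98*y^2 - 6.7*y - 1.82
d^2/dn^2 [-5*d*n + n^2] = 2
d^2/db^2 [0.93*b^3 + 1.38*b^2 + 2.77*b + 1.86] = 5.58*b + 2.76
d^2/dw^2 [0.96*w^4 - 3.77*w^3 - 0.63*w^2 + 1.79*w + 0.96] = 11.52*w^2 - 22.62*w - 1.26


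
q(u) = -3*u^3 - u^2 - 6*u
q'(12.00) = -1326.00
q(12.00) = -5400.00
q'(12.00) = -1326.00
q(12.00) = -5400.00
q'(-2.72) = -67.15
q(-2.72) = 69.29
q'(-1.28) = -18.19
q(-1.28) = 12.33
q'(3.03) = -94.69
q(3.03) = -110.82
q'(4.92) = -233.70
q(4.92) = -411.01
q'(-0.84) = -10.67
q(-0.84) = 6.11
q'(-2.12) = -42.21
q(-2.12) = 36.81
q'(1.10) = -19.09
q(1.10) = -11.80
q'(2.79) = -81.64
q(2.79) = -89.68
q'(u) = -9*u^2 - 2*u - 6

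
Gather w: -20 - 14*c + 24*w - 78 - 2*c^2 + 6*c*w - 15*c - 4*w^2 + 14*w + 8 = -2*c^2 - 29*c - 4*w^2 + w*(6*c + 38) - 90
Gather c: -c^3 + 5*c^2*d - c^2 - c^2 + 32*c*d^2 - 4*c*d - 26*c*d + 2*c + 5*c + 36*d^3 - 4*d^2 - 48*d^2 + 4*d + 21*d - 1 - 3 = -c^3 + c^2*(5*d - 2) + c*(32*d^2 - 30*d + 7) + 36*d^3 - 52*d^2 + 25*d - 4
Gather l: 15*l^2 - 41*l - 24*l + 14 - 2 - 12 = 15*l^2 - 65*l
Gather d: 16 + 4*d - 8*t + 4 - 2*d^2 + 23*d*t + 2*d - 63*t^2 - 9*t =-2*d^2 + d*(23*t + 6) - 63*t^2 - 17*t + 20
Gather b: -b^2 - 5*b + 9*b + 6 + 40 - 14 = -b^2 + 4*b + 32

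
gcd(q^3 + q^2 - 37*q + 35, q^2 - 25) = q - 5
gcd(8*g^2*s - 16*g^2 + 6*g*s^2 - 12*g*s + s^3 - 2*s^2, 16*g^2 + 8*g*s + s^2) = 4*g + s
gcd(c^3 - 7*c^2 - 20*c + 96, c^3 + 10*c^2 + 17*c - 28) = c + 4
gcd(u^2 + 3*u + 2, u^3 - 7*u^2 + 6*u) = 1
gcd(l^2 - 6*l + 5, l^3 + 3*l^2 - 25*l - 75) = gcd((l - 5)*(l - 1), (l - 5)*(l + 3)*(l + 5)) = l - 5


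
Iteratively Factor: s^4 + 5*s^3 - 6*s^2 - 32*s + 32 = (s + 4)*(s^3 + s^2 - 10*s + 8) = (s - 1)*(s + 4)*(s^2 + 2*s - 8) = (s - 1)*(s + 4)^2*(s - 2)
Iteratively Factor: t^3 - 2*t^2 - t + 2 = (t - 2)*(t^2 - 1) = (t - 2)*(t + 1)*(t - 1)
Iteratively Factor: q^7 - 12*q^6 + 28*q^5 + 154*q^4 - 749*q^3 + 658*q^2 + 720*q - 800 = (q + 1)*(q^6 - 13*q^5 + 41*q^4 + 113*q^3 - 862*q^2 + 1520*q - 800) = (q - 2)*(q + 1)*(q^5 - 11*q^4 + 19*q^3 + 151*q^2 - 560*q + 400) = (q - 2)*(q + 1)*(q + 4)*(q^4 - 15*q^3 + 79*q^2 - 165*q + 100) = (q - 4)*(q - 2)*(q + 1)*(q + 4)*(q^3 - 11*q^2 + 35*q - 25) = (q - 4)*(q - 2)*(q - 1)*(q + 1)*(q + 4)*(q^2 - 10*q + 25) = (q - 5)*(q - 4)*(q - 2)*(q - 1)*(q + 1)*(q + 4)*(q - 5)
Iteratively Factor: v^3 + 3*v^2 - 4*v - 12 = (v + 2)*(v^2 + v - 6) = (v - 2)*(v + 2)*(v + 3)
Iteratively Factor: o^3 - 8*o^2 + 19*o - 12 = (o - 1)*(o^2 - 7*o + 12) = (o - 3)*(o - 1)*(o - 4)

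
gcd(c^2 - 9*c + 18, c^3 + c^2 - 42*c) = c - 6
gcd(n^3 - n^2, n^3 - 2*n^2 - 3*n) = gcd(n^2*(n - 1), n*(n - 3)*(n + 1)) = n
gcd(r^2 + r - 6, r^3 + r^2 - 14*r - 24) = r + 3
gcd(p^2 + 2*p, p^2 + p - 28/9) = 1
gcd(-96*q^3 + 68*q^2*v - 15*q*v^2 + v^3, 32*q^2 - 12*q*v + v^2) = 32*q^2 - 12*q*v + v^2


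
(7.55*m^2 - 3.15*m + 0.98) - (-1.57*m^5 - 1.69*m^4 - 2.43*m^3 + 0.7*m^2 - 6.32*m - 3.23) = 1.57*m^5 + 1.69*m^4 + 2.43*m^3 + 6.85*m^2 + 3.17*m + 4.21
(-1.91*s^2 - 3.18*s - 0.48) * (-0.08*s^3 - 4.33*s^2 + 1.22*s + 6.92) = 0.1528*s^5 + 8.5247*s^4 + 11.4776*s^3 - 15.0184*s^2 - 22.5912*s - 3.3216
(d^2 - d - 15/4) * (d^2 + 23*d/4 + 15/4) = d^4 + 19*d^3/4 - 23*d^2/4 - 405*d/16 - 225/16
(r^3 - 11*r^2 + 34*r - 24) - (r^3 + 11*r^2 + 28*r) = -22*r^2 + 6*r - 24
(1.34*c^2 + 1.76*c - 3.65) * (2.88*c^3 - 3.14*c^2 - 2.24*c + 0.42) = 3.8592*c^5 + 0.861199999999999*c^4 - 19.04*c^3 + 8.0814*c^2 + 8.9152*c - 1.533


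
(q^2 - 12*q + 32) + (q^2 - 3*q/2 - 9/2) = 2*q^2 - 27*q/2 + 55/2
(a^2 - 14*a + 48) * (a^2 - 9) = a^4 - 14*a^3 + 39*a^2 + 126*a - 432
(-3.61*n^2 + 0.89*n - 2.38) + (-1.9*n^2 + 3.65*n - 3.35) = -5.51*n^2 + 4.54*n - 5.73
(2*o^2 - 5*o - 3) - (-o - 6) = 2*o^2 - 4*o + 3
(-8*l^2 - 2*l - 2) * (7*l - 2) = -56*l^3 + 2*l^2 - 10*l + 4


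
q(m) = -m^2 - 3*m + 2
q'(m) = -2*m - 3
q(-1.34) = 4.22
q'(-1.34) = -0.32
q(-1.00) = 4.00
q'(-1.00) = -1.00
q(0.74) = -0.77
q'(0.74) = -4.48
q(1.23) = -3.20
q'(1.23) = -5.46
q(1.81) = -6.71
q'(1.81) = -6.62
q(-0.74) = 3.67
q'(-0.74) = -1.52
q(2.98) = -15.82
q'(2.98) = -8.96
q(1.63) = -5.55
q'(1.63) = -6.26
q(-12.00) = -106.00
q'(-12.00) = 21.00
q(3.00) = -16.00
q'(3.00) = -9.00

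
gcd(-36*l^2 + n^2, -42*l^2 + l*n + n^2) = 6*l - n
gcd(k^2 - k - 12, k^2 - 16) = k - 4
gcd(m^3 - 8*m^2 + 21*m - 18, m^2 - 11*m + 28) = 1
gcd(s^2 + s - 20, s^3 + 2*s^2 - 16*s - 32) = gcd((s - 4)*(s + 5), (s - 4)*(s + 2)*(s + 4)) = s - 4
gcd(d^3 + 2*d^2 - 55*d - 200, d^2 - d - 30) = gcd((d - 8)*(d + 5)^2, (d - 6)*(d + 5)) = d + 5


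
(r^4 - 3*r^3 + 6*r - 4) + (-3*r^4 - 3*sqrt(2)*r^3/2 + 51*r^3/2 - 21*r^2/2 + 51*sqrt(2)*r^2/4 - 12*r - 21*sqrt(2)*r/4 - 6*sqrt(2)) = -2*r^4 - 3*sqrt(2)*r^3/2 + 45*r^3/2 - 21*r^2/2 + 51*sqrt(2)*r^2/4 - 21*sqrt(2)*r/4 - 6*r - 6*sqrt(2) - 4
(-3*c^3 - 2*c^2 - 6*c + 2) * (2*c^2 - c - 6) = -6*c^5 - c^4 + 8*c^3 + 22*c^2 + 34*c - 12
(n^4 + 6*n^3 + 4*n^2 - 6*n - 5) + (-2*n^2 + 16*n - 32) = n^4 + 6*n^3 + 2*n^2 + 10*n - 37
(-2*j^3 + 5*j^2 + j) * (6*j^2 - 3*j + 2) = -12*j^5 + 36*j^4 - 13*j^3 + 7*j^2 + 2*j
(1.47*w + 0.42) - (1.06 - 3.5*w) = 4.97*w - 0.64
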